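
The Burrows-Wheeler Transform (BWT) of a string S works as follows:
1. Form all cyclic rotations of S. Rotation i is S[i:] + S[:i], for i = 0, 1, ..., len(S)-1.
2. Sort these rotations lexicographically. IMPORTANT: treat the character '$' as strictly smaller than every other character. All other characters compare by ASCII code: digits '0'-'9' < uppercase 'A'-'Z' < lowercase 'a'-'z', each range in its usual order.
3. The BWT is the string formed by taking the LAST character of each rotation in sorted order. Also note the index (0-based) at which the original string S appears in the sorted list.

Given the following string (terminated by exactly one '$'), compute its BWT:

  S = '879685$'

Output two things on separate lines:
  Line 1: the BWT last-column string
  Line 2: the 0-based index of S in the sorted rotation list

All 7 rotations (rotation i = S[i:]+S[:i]):
  rot[0] = 879685$
  rot[1] = 79685$8
  rot[2] = 9685$87
  rot[3] = 685$879
  rot[4] = 85$8796
  rot[5] = 5$87968
  rot[6] = $879685
Sorted (with $ < everything):
  sorted[0] = $879685  (last char: '5')
  sorted[1] = 5$87968  (last char: '8')
  sorted[2] = 685$879  (last char: '9')
  sorted[3] = 79685$8  (last char: '8')
  sorted[4] = 85$8796  (last char: '6')
  sorted[5] = 879685$  (last char: '$')
  sorted[6] = 9685$87  (last char: '7')
Last column: 58986$7
Original string S is at sorted index 5

Answer: 58986$7
5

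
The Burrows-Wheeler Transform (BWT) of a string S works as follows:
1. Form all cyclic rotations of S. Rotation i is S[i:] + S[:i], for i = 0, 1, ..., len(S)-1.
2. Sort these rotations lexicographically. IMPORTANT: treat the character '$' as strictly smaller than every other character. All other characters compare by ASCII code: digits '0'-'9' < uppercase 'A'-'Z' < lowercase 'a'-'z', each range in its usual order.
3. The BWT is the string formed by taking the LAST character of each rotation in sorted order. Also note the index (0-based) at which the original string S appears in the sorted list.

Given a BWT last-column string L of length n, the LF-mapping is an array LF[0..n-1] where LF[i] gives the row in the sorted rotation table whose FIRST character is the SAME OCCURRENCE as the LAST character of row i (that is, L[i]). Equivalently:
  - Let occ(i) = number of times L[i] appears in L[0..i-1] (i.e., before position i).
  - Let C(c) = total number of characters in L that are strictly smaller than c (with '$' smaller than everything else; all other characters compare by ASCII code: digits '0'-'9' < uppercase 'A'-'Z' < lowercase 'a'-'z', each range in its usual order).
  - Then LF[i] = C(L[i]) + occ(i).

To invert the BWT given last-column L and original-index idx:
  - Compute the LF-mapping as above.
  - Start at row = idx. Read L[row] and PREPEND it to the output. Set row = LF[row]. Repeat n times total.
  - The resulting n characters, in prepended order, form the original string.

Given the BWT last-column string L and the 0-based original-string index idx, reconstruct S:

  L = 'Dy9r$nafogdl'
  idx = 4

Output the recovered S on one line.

Answer: dragonfly9D$

Derivation:
LF mapping: 2 11 1 10 0 8 3 5 9 6 4 7
Walk LF starting at row 4, prepending L[row]:
  step 1: row=4, L[4]='$', prepend. Next row=LF[4]=0
  step 2: row=0, L[0]='D', prepend. Next row=LF[0]=2
  step 3: row=2, L[2]='9', prepend. Next row=LF[2]=1
  step 4: row=1, L[1]='y', prepend. Next row=LF[1]=11
  step 5: row=11, L[11]='l', prepend. Next row=LF[11]=7
  step 6: row=7, L[7]='f', prepend. Next row=LF[7]=5
  step 7: row=5, L[5]='n', prepend. Next row=LF[5]=8
  step 8: row=8, L[8]='o', prepend. Next row=LF[8]=9
  step 9: row=9, L[9]='g', prepend. Next row=LF[9]=6
  step 10: row=6, L[6]='a', prepend. Next row=LF[6]=3
  step 11: row=3, L[3]='r', prepend. Next row=LF[3]=10
  step 12: row=10, L[10]='d', prepend. Next row=LF[10]=4
Reversed output: dragonfly9D$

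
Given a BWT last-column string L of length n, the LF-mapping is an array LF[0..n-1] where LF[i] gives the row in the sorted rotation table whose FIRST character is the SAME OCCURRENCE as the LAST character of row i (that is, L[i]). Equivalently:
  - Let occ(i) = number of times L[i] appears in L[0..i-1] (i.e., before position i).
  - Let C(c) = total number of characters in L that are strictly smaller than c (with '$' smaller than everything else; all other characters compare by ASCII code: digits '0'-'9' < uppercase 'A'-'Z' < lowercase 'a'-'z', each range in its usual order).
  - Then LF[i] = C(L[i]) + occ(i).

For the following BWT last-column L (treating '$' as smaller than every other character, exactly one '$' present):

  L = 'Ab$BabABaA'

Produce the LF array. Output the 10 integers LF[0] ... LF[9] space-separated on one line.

Char counts: '$':1, 'A':3, 'B':2, 'a':2, 'b':2
C (first-col start): C('$')=0, C('A')=1, C('B')=4, C('a')=6, C('b')=8
L[0]='A': occ=0, LF[0]=C('A')+0=1+0=1
L[1]='b': occ=0, LF[1]=C('b')+0=8+0=8
L[2]='$': occ=0, LF[2]=C('$')+0=0+0=0
L[3]='B': occ=0, LF[3]=C('B')+0=4+0=4
L[4]='a': occ=0, LF[4]=C('a')+0=6+0=6
L[5]='b': occ=1, LF[5]=C('b')+1=8+1=9
L[6]='A': occ=1, LF[6]=C('A')+1=1+1=2
L[7]='B': occ=1, LF[7]=C('B')+1=4+1=5
L[8]='a': occ=1, LF[8]=C('a')+1=6+1=7
L[9]='A': occ=2, LF[9]=C('A')+2=1+2=3

Answer: 1 8 0 4 6 9 2 5 7 3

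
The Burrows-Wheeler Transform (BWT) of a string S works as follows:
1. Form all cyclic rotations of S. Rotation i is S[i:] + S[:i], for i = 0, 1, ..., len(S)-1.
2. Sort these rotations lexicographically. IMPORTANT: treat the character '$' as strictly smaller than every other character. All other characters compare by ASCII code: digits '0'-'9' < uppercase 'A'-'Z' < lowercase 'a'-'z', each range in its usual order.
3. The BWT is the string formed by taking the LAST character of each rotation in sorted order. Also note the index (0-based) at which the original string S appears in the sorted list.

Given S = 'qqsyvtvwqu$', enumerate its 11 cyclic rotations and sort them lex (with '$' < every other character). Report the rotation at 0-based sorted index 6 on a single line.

Answer: u$qqsyvtvwq

Derivation:
All 11 rotations (rotation i = S[i:]+S[:i]):
  rot[0] = qqsyvtvwqu$
  rot[1] = qsyvtvwqu$q
  rot[2] = syvtvwqu$qq
  rot[3] = yvtvwqu$qqs
  rot[4] = vtvwqu$qqsy
  rot[5] = tvwqu$qqsyv
  rot[6] = vwqu$qqsyvt
  rot[7] = wqu$qqsyvtv
  rot[8] = qu$qqsyvtvw
  rot[9] = u$qqsyvtvwq
  rot[10] = $qqsyvtvwqu
Sorted (with $ < everything):
  sorted[0] = $qqsyvtvwqu
  sorted[1] = qqsyvtvwqu$
  sorted[2] = qsyvtvwqu$q
  sorted[3] = qu$qqsyvtvw
  sorted[4] = syvtvwqu$qq
  sorted[5] = tvwqu$qqsyv
  sorted[6] = u$qqsyvtvwq
  sorted[7] = vtvwqu$qqsy
  sorted[8] = vwqu$qqsyvt
  sorted[9] = wqu$qqsyvtv
  sorted[10] = yvtvwqu$qqs
sorted[6] = u$qqsyvtvwq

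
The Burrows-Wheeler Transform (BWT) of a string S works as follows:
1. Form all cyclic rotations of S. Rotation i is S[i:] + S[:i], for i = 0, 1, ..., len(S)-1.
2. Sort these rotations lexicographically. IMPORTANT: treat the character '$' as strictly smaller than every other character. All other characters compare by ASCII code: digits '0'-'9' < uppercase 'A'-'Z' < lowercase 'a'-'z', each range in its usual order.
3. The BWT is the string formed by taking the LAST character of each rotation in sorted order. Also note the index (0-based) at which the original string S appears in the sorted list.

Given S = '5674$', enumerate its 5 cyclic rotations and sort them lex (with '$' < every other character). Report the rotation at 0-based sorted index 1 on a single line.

All 5 rotations (rotation i = S[i:]+S[:i]):
  rot[0] = 5674$
  rot[1] = 674$5
  rot[2] = 74$56
  rot[3] = 4$567
  rot[4] = $5674
Sorted (with $ < everything):
  sorted[0] = $5674
  sorted[1] = 4$567
  sorted[2] = 5674$
  sorted[3] = 674$5
  sorted[4] = 74$56
sorted[1] = 4$567

Answer: 4$567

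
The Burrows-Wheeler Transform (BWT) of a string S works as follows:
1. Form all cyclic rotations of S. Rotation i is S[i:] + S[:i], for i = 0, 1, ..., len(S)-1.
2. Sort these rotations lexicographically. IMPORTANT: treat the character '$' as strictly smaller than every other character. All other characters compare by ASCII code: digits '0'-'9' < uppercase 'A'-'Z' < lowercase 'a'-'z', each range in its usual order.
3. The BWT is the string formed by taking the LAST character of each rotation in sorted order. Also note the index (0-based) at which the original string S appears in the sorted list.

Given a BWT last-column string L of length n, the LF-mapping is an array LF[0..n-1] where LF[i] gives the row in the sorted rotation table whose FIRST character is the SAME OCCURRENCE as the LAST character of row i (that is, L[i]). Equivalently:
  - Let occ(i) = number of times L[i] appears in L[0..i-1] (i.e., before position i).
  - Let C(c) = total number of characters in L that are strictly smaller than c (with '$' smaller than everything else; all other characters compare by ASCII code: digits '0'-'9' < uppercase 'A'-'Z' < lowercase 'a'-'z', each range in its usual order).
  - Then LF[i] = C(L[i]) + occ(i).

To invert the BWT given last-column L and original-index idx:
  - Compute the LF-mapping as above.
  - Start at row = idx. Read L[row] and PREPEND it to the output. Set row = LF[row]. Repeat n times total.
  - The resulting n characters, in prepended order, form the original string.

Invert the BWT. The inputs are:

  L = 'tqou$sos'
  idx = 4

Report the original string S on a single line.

Answer: ssuqoot$

Derivation:
LF mapping: 6 3 1 7 0 4 2 5
Walk LF starting at row 4, prepending L[row]:
  step 1: row=4, L[4]='$', prepend. Next row=LF[4]=0
  step 2: row=0, L[0]='t', prepend. Next row=LF[0]=6
  step 3: row=6, L[6]='o', prepend. Next row=LF[6]=2
  step 4: row=2, L[2]='o', prepend. Next row=LF[2]=1
  step 5: row=1, L[1]='q', prepend. Next row=LF[1]=3
  step 6: row=3, L[3]='u', prepend. Next row=LF[3]=7
  step 7: row=7, L[7]='s', prepend. Next row=LF[7]=5
  step 8: row=5, L[5]='s', prepend. Next row=LF[5]=4
Reversed output: ssuqoot$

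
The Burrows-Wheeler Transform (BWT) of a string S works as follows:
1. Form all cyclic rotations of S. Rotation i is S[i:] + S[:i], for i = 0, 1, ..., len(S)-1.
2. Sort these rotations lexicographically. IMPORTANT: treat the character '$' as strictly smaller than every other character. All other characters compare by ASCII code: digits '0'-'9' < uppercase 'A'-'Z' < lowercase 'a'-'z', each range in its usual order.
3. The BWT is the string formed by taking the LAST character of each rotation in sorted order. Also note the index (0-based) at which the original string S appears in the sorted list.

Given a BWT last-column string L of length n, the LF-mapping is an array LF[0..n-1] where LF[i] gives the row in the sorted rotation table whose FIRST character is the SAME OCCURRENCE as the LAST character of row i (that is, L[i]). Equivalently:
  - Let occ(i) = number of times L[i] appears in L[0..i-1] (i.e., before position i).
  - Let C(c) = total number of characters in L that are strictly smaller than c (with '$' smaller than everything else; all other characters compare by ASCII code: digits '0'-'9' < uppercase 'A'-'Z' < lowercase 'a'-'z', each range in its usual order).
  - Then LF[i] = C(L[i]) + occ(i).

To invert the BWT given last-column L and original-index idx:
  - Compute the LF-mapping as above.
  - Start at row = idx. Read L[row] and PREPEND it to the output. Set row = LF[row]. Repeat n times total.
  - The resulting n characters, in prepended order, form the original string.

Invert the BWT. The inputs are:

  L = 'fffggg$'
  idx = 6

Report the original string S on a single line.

Answer: gggfff$

Derivation:
LF mapping: 1 2 3 4 5 6 0
Walk LF starting at row 6, prepending L[row]:
  step 1: row=6, L[6]='$', prepend. Next row=LF[6]=0
  step 2: row=0, L[0]='f', prepend. Next row=LF[0]=1
  step 3: row=1, L[1]='f', prepend. Next row=LF[1]=2
  step 4: row=2, L[2]='f', prepend. Next row=LF[2]=3
  step 5: row=3, L[3]='g', prepend. Next row=LF[3]=4
  step 6: row=4, L[4]='g', prepend. Next row=LF[4]=5
  step 7: row=5, L[5]='g', prepend. Next row=LF[5]=6
Reversed output: gggfff$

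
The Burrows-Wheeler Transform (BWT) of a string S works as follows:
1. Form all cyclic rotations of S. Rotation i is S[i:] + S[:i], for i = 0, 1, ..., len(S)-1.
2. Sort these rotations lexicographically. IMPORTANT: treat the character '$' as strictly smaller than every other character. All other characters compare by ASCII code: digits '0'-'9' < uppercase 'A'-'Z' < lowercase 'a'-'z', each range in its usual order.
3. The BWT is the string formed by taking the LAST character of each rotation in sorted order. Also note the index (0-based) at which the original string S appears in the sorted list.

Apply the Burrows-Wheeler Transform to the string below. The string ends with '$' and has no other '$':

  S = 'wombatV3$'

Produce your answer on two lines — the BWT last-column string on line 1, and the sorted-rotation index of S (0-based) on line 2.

Answer: 3Vtbmowa$
8

Derivation:
All 9 rotations (rotation i = S[i:]+S[:i]):
  rot[0] = wombatV3$
  rot[1] = ombatV3$w
  rot[2] = mbatV3$wo
  rot[3] = batV3$wom
  rot[4] = atV3$womb
  rot[5] = tV3$womba
  rot[6] = V3$wombat
  rot[7] = 3$wombatV
  rot[8] = $wombatV3
Sorted (with $ < everything):
  sorted[0] = $wombatV3  (last char: '3')
  sorted[1] = 3$wombatV  (last char: 'V')
  sorted[2] = V3$wombat  (last char: 't')
  sorted[3] = atV3$womb  (last char: 'b')
  sorted[4] = batV3$wom  (last char: 'm')
  sorted[5] = mbatV3$wo  (last char: 'o')
  sorted[6] = ombatV3$w  (last char: 'w')
  sorted[7] = tV3$womba  (last char: 'a')
  sorted[8] = wombatV3$  (last char: '$')
Last column: 3Vtbmowa$
Original string S is at sorted index 8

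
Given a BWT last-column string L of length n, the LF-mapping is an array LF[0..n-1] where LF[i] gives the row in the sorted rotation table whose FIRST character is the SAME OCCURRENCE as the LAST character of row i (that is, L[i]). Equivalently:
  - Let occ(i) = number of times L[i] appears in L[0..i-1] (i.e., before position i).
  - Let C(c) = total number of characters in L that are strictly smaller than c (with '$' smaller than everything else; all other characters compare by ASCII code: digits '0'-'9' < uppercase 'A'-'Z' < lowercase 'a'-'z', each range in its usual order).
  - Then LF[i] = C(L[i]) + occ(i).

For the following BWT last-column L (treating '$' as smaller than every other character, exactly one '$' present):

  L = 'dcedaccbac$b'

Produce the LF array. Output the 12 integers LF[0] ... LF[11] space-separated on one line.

Answer: 9 5 11 10 1 6 7 3 2 8 0 4

Derivation:
Char counts: '$':1, 'a':2, 'b':2, 'c':4, 'd':2, 'e':1
C (first-col start): C('$')=0, C('a')=1, C('b')=3, C('c')=5, C('d')=9, C('e')=11
L[0]='d': occ=0, LF[0]=C('d')+0=9+0=9
L[1]='c': occ=0, LF[1]=C('c')+0=5+0=5
L[2]='e': occ=0, LF[2]=C('e')+0=11+0=11
L[3]='d': occ=1, LF[3]=C('d')+1=9+1=10
L[4]='a': occ=0, LF[4]=C('a')+0=1+0=1
L[5]='c': occ=1, LF[5]=C('c')+1=5+1=6
L[6]='c': occ=2, LF[6]=C('c')+2=5+2=7
L[7]='b': occ=0, LF[7]=C('b')+0=3+0=3
L[8]='a': occ=1, LF[8]=C('a')+1=1+1=2
L[9]='c': occ=3, LF[9]=C('c')+3=5+3=8
L[10]='$': occ=0, LF[10]=C('$')+0=0+0=0
L[11]='b': occ=1, LF[11]=C('b')+1=3+1=4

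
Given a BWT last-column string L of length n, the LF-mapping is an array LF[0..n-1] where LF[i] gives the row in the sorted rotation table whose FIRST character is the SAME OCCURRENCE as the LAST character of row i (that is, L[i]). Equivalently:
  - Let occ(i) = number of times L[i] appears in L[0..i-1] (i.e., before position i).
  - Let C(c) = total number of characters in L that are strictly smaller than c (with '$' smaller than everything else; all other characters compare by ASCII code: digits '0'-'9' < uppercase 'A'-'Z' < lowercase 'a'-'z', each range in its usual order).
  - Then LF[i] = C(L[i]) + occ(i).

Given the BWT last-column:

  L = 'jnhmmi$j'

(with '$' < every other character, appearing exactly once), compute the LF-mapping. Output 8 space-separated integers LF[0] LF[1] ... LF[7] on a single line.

Answer: 3 7 1 5 6 2 0 4

Derivation:
Char counts: '$':1, 'h':1, 'i':1, 'j':2, 'm':2, 'n':1
C (first-col start): C('$')=0, C('h')=1, C('i')=2, C('j')=3, C('m')=5, C('n')=7
L[0]='j': occ=0, LF[0]=C('j')+0=3+0=3
L[1]='n': occ=0, LF[1]=C('n')+0=7+0=7
L[2]='h': occ=0, LF[2]=C('h')+0=1+0=1
L[3]='m': occ=0, LF[3]=C('m')+0=5+0=5
L[4]='m': occ=1, LF[4]=C('m')+1=5+1=6
L[5]='i': occ=0, LF[5]=C('i')+0=2+0=2
L[6]='$': occ=0, LF[6]=C('$')+0=0+0=0
L[7]='j': occ=1, LF[7]=C('j')+1=3+1=4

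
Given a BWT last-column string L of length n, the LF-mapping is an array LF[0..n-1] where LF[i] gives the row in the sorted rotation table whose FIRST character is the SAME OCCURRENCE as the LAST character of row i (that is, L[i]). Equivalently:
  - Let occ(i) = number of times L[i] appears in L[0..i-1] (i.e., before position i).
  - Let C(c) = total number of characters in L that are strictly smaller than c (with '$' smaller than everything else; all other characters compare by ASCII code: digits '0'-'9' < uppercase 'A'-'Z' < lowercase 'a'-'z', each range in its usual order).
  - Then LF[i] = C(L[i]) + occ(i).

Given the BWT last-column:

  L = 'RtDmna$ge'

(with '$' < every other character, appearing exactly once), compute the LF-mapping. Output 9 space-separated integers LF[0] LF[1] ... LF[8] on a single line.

Answer: 2 8 1 6 7 3 0 5 4

Derivation:
Char counts: '$':1, 'D':1, 'R':1, 'a':1, 'e':1, 'g':1, 'm':1, 'n':1, 't':1
C (first-col start): C('$')=0, C('D')=1, C('R')=2, C('a')=3, C('e')=4, C('g')=5, C('m')=6, C('n')=7, C('t')=8
L[0]='R': occ=0, LF[0]=C('R')+0=2+0=2
L[1]='t': occ=0, LF[1]=C('t')+0=8+0=8
L[2]='D': occ=0, LF[2]=C('D')+0=1+0=1
L[3]='m': occ=0, LF[3]=C('m')+0=6+0=6
L[4]='n': occ=0, LF[4]=C('n')+0=7+0=7
L[5]='a': occ=0, LF[5]=C('a')+0=3+0=3
L[6]='$': occ=0, LF[6]=C('$')+0=0+0=0
L[7]='g': occ=0, LF[7]=C('g')+0=5+0=5
L[8]='e': occ=0, LF[8]=C('e')+0=4+0=4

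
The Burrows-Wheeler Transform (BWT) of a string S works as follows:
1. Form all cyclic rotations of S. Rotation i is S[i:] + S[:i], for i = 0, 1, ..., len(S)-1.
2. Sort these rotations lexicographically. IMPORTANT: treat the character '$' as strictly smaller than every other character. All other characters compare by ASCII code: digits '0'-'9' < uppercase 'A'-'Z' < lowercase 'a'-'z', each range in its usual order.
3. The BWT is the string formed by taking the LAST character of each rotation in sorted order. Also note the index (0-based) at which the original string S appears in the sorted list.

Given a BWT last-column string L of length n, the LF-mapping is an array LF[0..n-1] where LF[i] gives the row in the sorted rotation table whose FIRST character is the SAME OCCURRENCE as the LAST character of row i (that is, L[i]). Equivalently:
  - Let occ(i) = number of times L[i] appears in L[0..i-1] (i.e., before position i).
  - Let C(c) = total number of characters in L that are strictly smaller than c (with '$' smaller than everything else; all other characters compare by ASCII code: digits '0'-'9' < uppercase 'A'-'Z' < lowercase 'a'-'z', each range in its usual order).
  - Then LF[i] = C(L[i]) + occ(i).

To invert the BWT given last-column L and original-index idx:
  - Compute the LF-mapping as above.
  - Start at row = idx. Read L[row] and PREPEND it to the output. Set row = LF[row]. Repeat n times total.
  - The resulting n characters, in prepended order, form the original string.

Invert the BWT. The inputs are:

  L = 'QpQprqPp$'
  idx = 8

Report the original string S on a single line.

LF mapping: 2 4 3 5 8 7 1 6 0
Walk LF starting at row 8, prepending L[row]:
  step 1: row=8, L[8]='$', prepend. Next row=LF[8]=0
  step 2: row=0, L[0]='Q', prepend. Next row=LF[0]=2
  step 3: row=2, L[2]='Q', prepend. Next row=LF[2]=3
  step 4: row=3, L[3]='p', prepend. Next row=LF[3]=5
  step 5: row=5, L[5]='q', prepend. Next row=LF[5]=7
  step 6: row=7, L[7]='p', prepend. Next row=LF[7]=6
  step 7: row=6, L[6]='P', prepend. Next row=LF[6]=1
  step 8: row=1, L[1]='p', prepend. Next row=LF[1]=4
  step 9: row=4, L[4]='r', prepend. Next row=LF[4]=8
Reversed output: rpPpqpQQ$

Answer: rpPpqpQQ$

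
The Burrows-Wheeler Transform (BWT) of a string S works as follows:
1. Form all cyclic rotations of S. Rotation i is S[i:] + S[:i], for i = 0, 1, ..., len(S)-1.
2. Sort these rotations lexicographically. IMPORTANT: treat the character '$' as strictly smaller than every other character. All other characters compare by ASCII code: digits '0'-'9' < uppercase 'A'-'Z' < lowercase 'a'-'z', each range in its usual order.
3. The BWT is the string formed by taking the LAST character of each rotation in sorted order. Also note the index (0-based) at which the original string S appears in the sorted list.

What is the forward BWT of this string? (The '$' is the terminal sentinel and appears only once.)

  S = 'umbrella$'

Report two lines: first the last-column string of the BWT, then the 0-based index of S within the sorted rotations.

Answer: almrleub$
8

Derivation:
All 9 rotations (rotation i = S[i:]+S[:i]):
  rot[0] = umbrella$
  rot[1] = mbrella$u
  rot[2] = brella$um
  rot[3] = rella$umb
  rot[4] = ella$umbr
  rot[5] = lla$umbre
  rot[6] = la$umbrel
  rot[7] = a$umbrell
  rot[8] = $umbrella
Sorted (with $ < everything):
  sorted[0] = $umbrella  (last char: 'a')
  sorted[1] = a$umbrell  (last char: 'l')
  sorted[2] = brella$um  (last char: 'm')
  sorted[3] = ella$umbr  (last char: 'r')
  sorted[4] = la$umbrel  (last char: 'l')
  sorted[5] = lla$umbre  (last char: 'e')
  sorted[6] = mbrella$u  (last char: 'u')
  sorted[7] = rella$umb  (last char: 'b')
  sorted[8] = umbrella$  (last char: '$')
Last column: almrleub$
Original string S is at sorted index 8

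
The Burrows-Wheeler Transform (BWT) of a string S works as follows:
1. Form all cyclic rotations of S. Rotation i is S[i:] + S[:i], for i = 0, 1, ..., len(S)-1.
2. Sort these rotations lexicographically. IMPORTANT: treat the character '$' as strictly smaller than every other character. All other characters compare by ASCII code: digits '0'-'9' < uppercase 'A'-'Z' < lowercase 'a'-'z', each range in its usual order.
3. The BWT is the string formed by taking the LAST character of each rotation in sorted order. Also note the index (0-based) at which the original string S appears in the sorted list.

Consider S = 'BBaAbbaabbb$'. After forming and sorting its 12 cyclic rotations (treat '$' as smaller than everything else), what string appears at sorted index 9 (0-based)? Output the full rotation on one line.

All 12 rotations (rotation i = S[i:]+S[:i]):
  rot[0] = BBaAbbaabbb$
  rot[1] = BaAbbaabbb$B
  rot[2] = aAbbaabbb$BB
  rot[3] = Abbaabbb$BBa
  rot[4] = bbaabbb$BBaA
  rot[5] = baabbb$BBaAb
  rot[6] = aabbb$BBaAbb
  rot[7] = abbb$BBaAbba
  rot[8] = bbb$BBaAbbaa
  rot[9] = bb$BBaAbbaab
  rot[10] = b$BBaAbbaabb
  rot[11] = $BBaAbbaabbb
Sorted (with $ < everything):
  sorted[0] = $BBaAbbaabbb
  sorted[1] = Abbaabbb$BBa
  sorted[2] = BBaAbbaabbb$
  sorted[3] = BaAbbaabbb$B
  sorted[4] = aAbbaabbb$BB
  sorted[5] = aabbb$BBaAbb
  sorted[6] = abbb$BBaAbba
  sorted[7] = b$BBaAbbaabb
  sorted[8] = baabbb$BBaAb
  sorted[9] = bb$BBaAbbaab
  sorted[10] = bbaabbb$BBaA
  sorted[11] = bbb$BBaAbbaa
sorted[9] = bb$BBaAbbaab

Answer: bb$BBaAbbaab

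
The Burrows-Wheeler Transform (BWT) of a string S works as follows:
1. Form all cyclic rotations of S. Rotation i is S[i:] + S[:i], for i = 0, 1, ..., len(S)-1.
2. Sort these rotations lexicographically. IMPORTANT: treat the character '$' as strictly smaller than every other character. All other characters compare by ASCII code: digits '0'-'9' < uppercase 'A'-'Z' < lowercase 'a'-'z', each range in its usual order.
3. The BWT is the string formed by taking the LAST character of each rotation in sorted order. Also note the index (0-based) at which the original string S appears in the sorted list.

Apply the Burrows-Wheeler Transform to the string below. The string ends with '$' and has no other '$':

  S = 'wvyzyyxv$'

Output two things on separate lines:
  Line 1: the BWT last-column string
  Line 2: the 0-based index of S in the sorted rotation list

All 9 rotations (rotation i = S[i:]+S[:i]):
  rot[0] = wvyzyyxv$
  rot[1] = vyzyyxv$w
  rot[2] = yzyyxv$wv
  rot[3] = zyyxv$wvy
  rot[4] = yyxv$wvyz
  rot[5] = yxv$wvyzy
  rot[6] = xv$wvyzyy
  rot[7] = v$wvyzyyx
  rot[8] = $wvyzyyxv
Sorted (with $ < everything):
  sorted[0] = $wvyzyyxv  (last char: 'v')
  sorted[1] = v$wvyzyyx  (last char: 'x')
  sorted[2] = vyzyyxv$w  (last char: 'w')
  sorted[3] = wvyzyyxv$  (last char: '$')
  sorted[4] = xv$wvyzyy  (last char: 'y')
  sorted[5] = yxv$wvyzy  (last char: 'y')
  sorted[6] = yyxv$wvyz  (last char: 'z')
  sorted[7] = yzyyxv$wv  (last char: 'v')
  sorted[8] = zyyxv$wvy  (last char: 'y')
Last column: vxw$yyzvy
Original string S is at sorted index 3

Answer: vxw$yyzvy
3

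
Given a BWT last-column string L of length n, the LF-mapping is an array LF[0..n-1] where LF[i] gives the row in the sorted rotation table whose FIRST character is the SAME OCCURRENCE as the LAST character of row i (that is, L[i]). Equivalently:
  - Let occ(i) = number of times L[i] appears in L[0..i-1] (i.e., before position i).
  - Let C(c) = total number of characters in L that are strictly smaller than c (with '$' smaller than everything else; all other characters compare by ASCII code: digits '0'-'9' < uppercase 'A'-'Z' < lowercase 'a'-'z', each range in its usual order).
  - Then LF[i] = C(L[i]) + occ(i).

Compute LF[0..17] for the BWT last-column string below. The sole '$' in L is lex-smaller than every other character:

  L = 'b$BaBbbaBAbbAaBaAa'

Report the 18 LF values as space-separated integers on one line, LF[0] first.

Char counts: '$':1, 'A':3, 'B':4, 'a':5, 'b':5
C (first-col start): C('$')=0, C('A')=1, C('B')=4, C('a')=8, C('b')=13
L[0]='b': occ=0, LF[0]=C('b')+0=13+0=13
L[1]='$': occ=0, LF[1]=C('$')+0=0+0=0
L[2]='B': occ=0, LF[2]=C('B')+0=4+0=4
L[3]='a': occ=0, LF[3]=C('a')+0=8+0=8
L[4]='B': occ=1, LF[4]=C('B')+1=4+1=5
L[5]='b': occ=1, LF[5]=C('b')+1=13+1=14
L[6]='b': occ=2, LF[6]=C('b')+2=13+2=15
L[7]='a': occ=1, LF[7]=C('a')+1=8+1=9
L[8]='B': occ=2, LF[8]=C('B')+2=4+2=6
L[9]='A': occ=0, LF[9]=C('A')+0=1+0=1
L[10]='b': occ=3, LF[10]=C('b')+3=13+3=16
L[11]='b': occ=4, LF[11]=C('b')+4=13+4=17
L[12]='A': occ=1, LF[12]=C('A')+1=1+1=2
L[13]='a': occ=2, LF[13]=C('a')+2=8+2=10
L[14]='B': occ=3, LF[14]=C('B')+3=4+3=7
L[15]='a': occ=3, LF[15]=C('a')+3=8+3=11
L[16]='A': occ=2, LF[16]=C('A')+2=1+2=3
L[17]='a': occ=4, LF[17]=C('a')+4=8+4=12

Answer: 13 0 4 8 5 14 15 9 6 1 16 17 2 10 7 11 3 12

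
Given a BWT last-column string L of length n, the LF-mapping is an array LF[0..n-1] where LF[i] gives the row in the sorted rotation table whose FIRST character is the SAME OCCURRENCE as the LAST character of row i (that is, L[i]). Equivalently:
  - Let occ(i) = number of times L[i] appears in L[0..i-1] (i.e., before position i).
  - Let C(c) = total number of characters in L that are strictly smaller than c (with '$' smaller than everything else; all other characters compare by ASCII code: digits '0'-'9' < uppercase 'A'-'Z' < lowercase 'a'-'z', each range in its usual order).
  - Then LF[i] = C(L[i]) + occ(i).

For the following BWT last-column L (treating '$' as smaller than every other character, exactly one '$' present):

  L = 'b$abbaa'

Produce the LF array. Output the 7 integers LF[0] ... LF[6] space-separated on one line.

Char counts: '$':1, 'a':3, 'b':3
C (first-col start): C('$')=0, C('a')=1, C('b')=4
L[0]='b': occ=0, LF[0]=C('b')+0=4+0=4
L[1]='$': occ=0, LF[1]=C('$')+0=0+0=0
L[2]='a': occ=0, LF[2]=C('a')+0=1+0=1
L[3]='b': occ=1, LF[3]=C('b')+1=4+1=5
L[4]='b': occ=2, LF[4]=C('b')+2=4+2=6
L[5]='a': occ=1, LF[5]=C('a')+1=1+1=2
L[6]='a': occ=2, LF[6]=C('a')+2=1+2=3

Answer: 4 0 1 5 6 2 3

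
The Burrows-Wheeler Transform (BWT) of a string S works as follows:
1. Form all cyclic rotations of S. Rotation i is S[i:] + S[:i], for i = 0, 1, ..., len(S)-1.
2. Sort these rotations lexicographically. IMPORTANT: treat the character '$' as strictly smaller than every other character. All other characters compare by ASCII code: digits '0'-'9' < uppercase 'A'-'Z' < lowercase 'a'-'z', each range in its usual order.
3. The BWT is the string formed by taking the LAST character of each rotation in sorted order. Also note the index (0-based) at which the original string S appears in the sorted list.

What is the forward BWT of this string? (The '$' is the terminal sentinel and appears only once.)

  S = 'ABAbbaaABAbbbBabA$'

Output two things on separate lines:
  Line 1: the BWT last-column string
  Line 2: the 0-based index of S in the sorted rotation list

All 18 rotations (rotation i = S[i:]+S[:i]):
  rot[0] = ABAbbaaABAbbbBabA$
  rot[1] = BAbbaaABAbbbBabA$A
  rot[2] = AbbaaABAbbbBabA$AB
  rot[3] = bbaaABAbbbBabA$ABA
  rot[4] = baaABAbbbBabA$ABAb
  rot[5] = aaABAbbbBabA$ABAbb
  rot[6] = aABAbbbBabA$ABAbba
  rot[7] = ABAbbbBabA$ABAbbaa
  rot[8] = BAbbbBabA$ABAbbaaA
  rot[9] = AbbbBabA$ABAbbaaAB
  rot[10] = bbbBabA$ABAbbaaABA
  rot[11] = bbBabA$ABAbbaaABAb
  rot[12] = bBabA$ABAbbaaABAbb
  rot[13] = BabA$ABAbbaaABAbbb
  rot[14] = abA$ABAbbaaABAbbbB
  rot[15] = bA$ABAbbaaABAbbbBa
  rot[16] = A$ABAbbaaABAbbbBab
  rot[17] = $ABAbbaaABAbbbBabA
Sorted (with $ < everything):
  sorted[0] = $ABAbbaaABAbbbBabA  (last char: 'A')
  sorted[1] = A$ABAbbaaABAbbbBab  (last char: 'b')
  sorted[2] = ABAbbaaABAbbbBabA$  (last char: '$')
  sorted[3] = ABAbbbBabA$ABAbbaa  (last char: 'a')
  sorted[4] = AbbaaABAbbbBabA$AB  (last char: 'B')
  sorted[5] = AbbbBabA$ABAbbaaAB  (last char: 'B')
  sorted[6] = BAbbaaABAbbbBabA$A  (last char: 'A')
  sorted[7] = BAbbbBabA$ABAbbaaA  (last char: 'A')
  sorted[8] = BabA$ABAbbaaABAbbb  (last char: 'b')
  sorted[9] = aABAbbbBabA$ABAbba  (last char: 'a')
  sorted[10] = aaABAbbbBabA$ABAbb  (last char: 'b')
  sorted[11] = abA$ABAbbaaABAbbbB  (last char: 'B')
  sorted[12] = bA$ABAbbaaABAbbbBa  (last char: 'a')
  sorted[13] = bBabA$ABAbbaaABAbb  (last char: 'b')
  sorted[14] = baaABAbbbBabA$ABAb  (last char: 'b')
  sorted[15] = bbBabA$ABAbbaaABAb  (last char: 'b')
  sorted[16] = bbaaABAbbbBabA$ABA  (last char: 'A')
  sorted[17] = bbbBabA$ABAbbaaABA  (last char: 'A')
Last column: Ab$aBBAAbabBabbbAA
Original string S is at sorted index 2

Answer: Ab$aBBAAbabBabbbAA
2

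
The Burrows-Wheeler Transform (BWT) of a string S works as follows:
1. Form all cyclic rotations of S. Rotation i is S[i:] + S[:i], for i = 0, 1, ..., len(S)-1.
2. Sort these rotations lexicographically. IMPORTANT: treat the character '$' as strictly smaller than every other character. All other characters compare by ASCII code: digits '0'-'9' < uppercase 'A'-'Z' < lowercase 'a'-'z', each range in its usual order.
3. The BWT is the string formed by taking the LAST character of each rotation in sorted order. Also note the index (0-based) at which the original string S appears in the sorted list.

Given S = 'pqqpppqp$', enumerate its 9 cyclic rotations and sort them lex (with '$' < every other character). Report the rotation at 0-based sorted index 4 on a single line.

All 9 rotations (rotation i = S[i:]+S[:i]):
  rot[0] = pqqpppqp$
  rot[1] = qqpppqp$p
  rot[2] = qpppqp$pq
  rot[3] = pppqp$pqq
  rot[4] = ppqp$pqqp
  rot[5] = pqp$pqqpp
  rot[6] = qp$pqqppp
  rot[7] = p$pqqpppq
  rot[8] = $pqqpppqp
Sorted (with $ < everything):
  sorted[0] = $pqqpppqp
  sorted[1] = p$pqqpppq
  sorted[2] = pppqp$pqq
  sorted[3] = ppqp$pqqp
  sorted[4] = pqp$pqqpp
  sorted[5] = pqqpppqp$
  sorted[6] = qp$pqqppp
  sorted[7] = qpppqp$pq
  sorted[8] = qqpppqp$p
sorted[4] = pqp$pqqpp

Answer: pqp$pqqpp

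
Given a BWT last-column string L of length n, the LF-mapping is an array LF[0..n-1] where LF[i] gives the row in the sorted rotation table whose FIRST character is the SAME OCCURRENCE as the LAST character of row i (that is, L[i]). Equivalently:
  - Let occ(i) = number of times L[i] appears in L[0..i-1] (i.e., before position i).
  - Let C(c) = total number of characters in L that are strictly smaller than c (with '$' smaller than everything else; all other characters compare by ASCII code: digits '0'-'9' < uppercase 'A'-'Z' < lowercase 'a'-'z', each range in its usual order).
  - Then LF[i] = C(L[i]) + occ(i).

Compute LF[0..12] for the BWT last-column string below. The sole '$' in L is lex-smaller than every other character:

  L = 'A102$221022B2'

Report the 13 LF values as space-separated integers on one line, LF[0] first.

Answer: 11 3 1 5 0 6 7 4 2 8 9 12 10

Derivation:
Char counts: '$':1, '0':2, '1':2, '2':6, 'A':1, 'B':1
C (first-col start): C('$')=0, C('0')=1, C('1')=3, C('2')=5, C('A')=11, C('B')=12
L[0]='A': occ=0, LF[0]=C('A')+0=11+0=11
L[1]='1': occ=0, LF[1]=C('1')+0=3+0=3
L[2]='0': occ=0, LF[2]=C('0')+0=1+0=1
L[3]='2': occ=0, LF[3]=C('2')+0=5+0=5
L[4]='$': occ=0, LF[4]=C('$')+0=0+0=0
L[5]='2': occ=1, LF[5]=C('2')+1=5+1=6
L[6]='2': occ=2, LF[6]=C('2')+2=5+2=7
L[7]='1': occ=1, LF[7]=C('1')+1=3+1=4
L[8]='0': occ=1, LF[8]=C('0')+1=1+1=2
L[9]='2': occ=3, LF[9]=C('2')+3=5+3=8
L[10]='2': occ=4, LF[10]=C('2')+4=5+4=9
L[11]='B': occ=0, LF[11]=C('B')+0=12+0=12
L[12]='2': occ=5, LF[12]=C('2')+5=5+5=10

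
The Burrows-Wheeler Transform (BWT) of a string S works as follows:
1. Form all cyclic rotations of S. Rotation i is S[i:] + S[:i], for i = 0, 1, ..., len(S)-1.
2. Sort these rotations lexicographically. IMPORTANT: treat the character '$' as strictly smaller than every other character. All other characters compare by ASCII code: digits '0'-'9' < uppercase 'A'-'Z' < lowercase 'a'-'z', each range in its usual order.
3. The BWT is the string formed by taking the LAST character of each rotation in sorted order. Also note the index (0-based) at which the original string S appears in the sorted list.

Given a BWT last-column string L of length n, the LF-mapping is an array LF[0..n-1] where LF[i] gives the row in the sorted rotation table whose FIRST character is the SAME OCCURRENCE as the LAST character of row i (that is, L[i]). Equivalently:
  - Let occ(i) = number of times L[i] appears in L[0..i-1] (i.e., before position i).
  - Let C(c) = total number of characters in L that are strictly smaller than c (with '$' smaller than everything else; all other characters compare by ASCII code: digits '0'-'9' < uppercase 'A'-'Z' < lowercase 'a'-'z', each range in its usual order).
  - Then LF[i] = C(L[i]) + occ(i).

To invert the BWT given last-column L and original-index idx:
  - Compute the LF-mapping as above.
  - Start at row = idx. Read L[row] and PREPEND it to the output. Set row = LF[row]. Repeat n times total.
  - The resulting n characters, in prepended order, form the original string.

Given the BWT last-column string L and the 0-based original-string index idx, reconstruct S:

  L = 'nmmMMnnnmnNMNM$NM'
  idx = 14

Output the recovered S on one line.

LF mapping: 12 9 10 1 2 13 14 15 11 16 6 3 7 4 0 8 5
Walk LF starting at row 14, prepending L[row]:
  step 1: row=14, L[14]='$', prepend. Next row=LF[14]=0
  step 2: row=0, L[0]='n', prepend. Next row=LF[0]=12
  step 3: row=12, L[12]='N', prepend. Next row=LF[12]=7
  step 4: row=7, L[7]='n', prepend. Next row=LF[7]=15
  step 5: row=15, L[15]='N', prepend. Next row=LF[15]=8
  step 6: row=8, L[8]='m', prepend. Next row=LF[8]=11
  step 7: row=11, L[11]='M', prepend. Next row=LF[11]=3
  step 8: row=3, L[3]='M', prepend. Next row=LF[3]=1
  step 9: row=1, L[1]='m', prepend. Next row=LF[1]=9
  step 10: row=9, L[9]='n', prepend. Next row=LF[9]=16
  step 11: row=16, L[16]='M', prepend. Next row=LF[16]=5
  step 12: row=5, L[5]='n', prepend. Next row=LF[5]=13
  step 13: row=13, L[13]='M', prepend. Next row=LF[13]=4
  step 14: row=4, L[4]='M', prepend. Next row=LF[4]=2
  step 15: row=2, L[2]='m', prepend. Next row=LF[2]=10
  step 16: row=10, L[10]='N', prepend. Next row=LF[10]=6
  step 17: row=6, L[6]='n', prepend. Next row=LF[6]=14
Reversed output: nNmMMnMnmMMmNnNn$

Answer: nNmMMnMnmMMmNnNn$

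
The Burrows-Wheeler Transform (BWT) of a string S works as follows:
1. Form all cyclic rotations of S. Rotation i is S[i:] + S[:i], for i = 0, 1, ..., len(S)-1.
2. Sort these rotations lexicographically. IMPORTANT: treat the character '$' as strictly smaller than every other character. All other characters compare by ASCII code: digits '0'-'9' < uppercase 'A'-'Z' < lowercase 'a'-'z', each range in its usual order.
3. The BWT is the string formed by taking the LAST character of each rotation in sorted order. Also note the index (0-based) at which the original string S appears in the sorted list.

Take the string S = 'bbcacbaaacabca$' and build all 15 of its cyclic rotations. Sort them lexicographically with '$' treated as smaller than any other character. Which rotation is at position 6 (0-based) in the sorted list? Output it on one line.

Answer: acbaaacabca$bbc

Derivation:
All 15 rotations (rotation i = S[i:]+S[:i]):
  rot[0] = bbcacbaaacabca$
  rot[1] = bcacbaaacabca$b
  rot[2] = cacbaaacabca$bb
  rot[3] = acbaaacabca$bbc
  rot[4] = cbaaacabca$bbca
  rot[5] = baaacabca$bbcac
  rot[6] = aaacabca$bbcacb
  rot[7] = aacabca$bbcacba
  rot[8] = acabca$bbcacbaa
  rot[9] = cabca$bbcacbaaa
  rot[10] = abca$bbcacbaaac
  rot[11] = bca$bbcacbaaaca
  rot[12] = ca$bbcacbaaacab
  rot[13] = a$bbcacbaaacabc
  rot[14] = $bbcacbaaacabca
Sorted (with $ < everything):
  sorted[0] = $bbcacbaaacabca
  sorted[1] = a$bbcacbaaacabc
  sorted[2] = aaacabca$bbcacb
  sorted[3] = aacabca$bbcacba
  sorted[4] = abca$bbcacbaaac
  sorted[5] = acabca$bbcacbaa
  sorted[6] = acbaaacabca$bbc
  sorted[7] = baaacabca$bbcac
  sorted[8] = bbcacbaaacabca$
  sorted[9] = bca$bbcacbaaaca
  sorted[10] = bcacbaaacabca$b
  sorted[11] = ca$bbcacbaaacab
  sorted[12] = cabca$bbcacbaaa
  sorted[13] = cacbaaacabca$bb
  sorted[14] = cbaaacabca$bbca
sorted[6] = acbaaacabca$bbc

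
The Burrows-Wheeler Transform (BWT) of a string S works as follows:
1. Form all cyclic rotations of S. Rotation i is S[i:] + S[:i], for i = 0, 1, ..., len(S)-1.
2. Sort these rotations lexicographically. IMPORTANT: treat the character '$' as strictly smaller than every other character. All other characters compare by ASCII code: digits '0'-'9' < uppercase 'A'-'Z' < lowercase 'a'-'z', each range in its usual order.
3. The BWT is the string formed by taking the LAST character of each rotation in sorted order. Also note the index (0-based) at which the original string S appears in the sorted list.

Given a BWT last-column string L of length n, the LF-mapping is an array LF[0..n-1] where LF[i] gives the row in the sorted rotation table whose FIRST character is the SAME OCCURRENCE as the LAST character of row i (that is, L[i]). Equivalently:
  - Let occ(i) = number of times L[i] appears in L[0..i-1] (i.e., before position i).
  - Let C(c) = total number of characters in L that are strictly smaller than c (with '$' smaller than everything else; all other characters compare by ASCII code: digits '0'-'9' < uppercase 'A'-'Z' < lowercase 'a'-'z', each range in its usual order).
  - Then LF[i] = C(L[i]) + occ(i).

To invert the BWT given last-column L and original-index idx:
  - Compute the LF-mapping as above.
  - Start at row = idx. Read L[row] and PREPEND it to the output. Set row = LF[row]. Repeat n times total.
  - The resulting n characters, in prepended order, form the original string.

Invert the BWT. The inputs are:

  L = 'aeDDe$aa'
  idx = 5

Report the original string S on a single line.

Answer: aeaeDDa$

Derivation:
LF mapping: 3 6 1 2 7 0 4 5
Walk LF starting at row 5, prepending L[row]:
  step 1: row=5, L[5]='$', prepend. Next row=LF[5]=0
  step 2: row=0, L[0]='a', prepend. Next row=LF[0]=3
  step 3: row=3, L[3]='D', prepend. Next row=LF[3]=2
  step 4: row=2, L[2]='D', prepend. Next row=LF[2]=1
  step 5: row=1, L[1]='e', prepend. Next row=LF[1]=6
  step 6: row=6, L[6]='a', prepend. Next row=LF[6]=4
  step 7: row=4, L[4]='e', prepend. Next row=LF[4]=7
  step 8: row=7, L[7]='a', prepend. Next row=LF[7]=5
Reversed output: aeaeDDa$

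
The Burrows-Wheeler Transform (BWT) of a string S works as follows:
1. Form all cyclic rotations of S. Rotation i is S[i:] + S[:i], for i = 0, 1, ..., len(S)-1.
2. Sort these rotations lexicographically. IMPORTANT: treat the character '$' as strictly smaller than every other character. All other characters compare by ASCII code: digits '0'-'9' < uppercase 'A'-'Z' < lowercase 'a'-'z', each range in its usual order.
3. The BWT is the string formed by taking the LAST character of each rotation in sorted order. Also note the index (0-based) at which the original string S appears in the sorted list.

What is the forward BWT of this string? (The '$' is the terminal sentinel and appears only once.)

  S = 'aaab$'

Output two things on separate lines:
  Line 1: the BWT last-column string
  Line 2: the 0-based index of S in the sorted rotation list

Answer: b$aaa
1

Derivation:
All 5 rotations (rotation i = S[i:]+S[:i]):
  rot[0] = aaab$
  rot[1] = aab$a
  rot[2] = ab$aa
  rot[3] = b$aaa
  rot[4] = $aaab
Sorted (with $ < everything):
  sorted[0] = $aaab  (last char: 'b')
  sorted[1] = aaab$  (last char: '$')
  sorted[2] = aab$a  (last char: 'a')
  sorted[3] = ab$aa  (last char: 'a')
  sorted[4] = b$aaa  (last char: 'a')
Last column: b$aaa
Original string S is at sorted index 1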